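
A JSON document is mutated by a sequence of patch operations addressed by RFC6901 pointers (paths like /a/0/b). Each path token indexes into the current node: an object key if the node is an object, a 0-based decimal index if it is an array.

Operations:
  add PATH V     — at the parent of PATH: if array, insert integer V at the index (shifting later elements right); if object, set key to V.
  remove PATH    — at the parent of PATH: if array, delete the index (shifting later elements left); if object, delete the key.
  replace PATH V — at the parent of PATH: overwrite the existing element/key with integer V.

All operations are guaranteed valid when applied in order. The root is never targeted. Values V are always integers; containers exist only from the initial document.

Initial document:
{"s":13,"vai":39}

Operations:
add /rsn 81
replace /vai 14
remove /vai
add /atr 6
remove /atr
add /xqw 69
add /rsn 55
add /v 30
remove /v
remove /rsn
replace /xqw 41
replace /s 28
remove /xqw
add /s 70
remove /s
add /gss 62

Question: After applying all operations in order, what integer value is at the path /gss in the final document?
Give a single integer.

After op 1 (add /rsn 81): {"rsn":81,"s":13,"vai":39}
After op 2 (replace /vai 14): {"rsn":81,"s":13,"vai":14}
After op 3 (remove /vai): {"rsn":81,"s":13}
After op 4 (add /atr 6): {"atr":6,"rsn":81,"s":13}
After op 5 (remove /atr): {"rsn":81,"s":13}
After op 6 (add /xqw 69): {"rsn":81,"s":13,"xqw":69}
After op 7 (add /rsn 55): {"rsn":55,"s":13,"xqw":69}
After op 8 (add /v 30): {"rsn":55,"s":13,"v":30,"xqw":69}
After op 9 (remove /v): {"rsn":55,"s":13,"xqw":69}
After op 10 (remove /rsn): {"s":13,"xqw":69}
After op 11 (replace /xqw 41): {"s":13,"xqw":41}
After op 12 (replace /s 28): {"s":28,"xqw":41}
After op 13 (remove /xqw): {"s":28}
After op 14 (add /s 70): {"s":70}
After op 15 (remove /s): {}
After op 16 (add /gss 62): {"gss":62}
Value at /gss: 62

Answer: 62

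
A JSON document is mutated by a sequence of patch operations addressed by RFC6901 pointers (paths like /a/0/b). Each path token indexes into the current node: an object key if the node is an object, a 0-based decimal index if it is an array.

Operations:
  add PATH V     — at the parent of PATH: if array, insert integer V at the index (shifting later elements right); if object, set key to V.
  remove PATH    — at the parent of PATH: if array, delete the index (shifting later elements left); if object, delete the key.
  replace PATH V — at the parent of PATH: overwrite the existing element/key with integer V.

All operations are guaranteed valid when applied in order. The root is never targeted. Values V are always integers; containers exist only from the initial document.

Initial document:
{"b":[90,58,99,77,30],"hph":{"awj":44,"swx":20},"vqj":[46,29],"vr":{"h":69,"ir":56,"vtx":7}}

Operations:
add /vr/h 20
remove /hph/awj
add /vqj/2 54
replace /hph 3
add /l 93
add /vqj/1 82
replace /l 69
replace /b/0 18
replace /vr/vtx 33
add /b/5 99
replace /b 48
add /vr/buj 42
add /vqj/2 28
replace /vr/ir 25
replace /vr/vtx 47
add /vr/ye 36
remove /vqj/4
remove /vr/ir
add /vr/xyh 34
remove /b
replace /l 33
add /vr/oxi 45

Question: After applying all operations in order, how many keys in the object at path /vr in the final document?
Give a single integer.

Answer: 6

Derivation:
After op 1 (add /vr/h 20): {"b":[90,58,99,77,30],"hph":{"awj":44,"swx":20},"vqj":[46,29],"vr":{"h":20,"ir":56,"vtx":7}}
After op 2 (remove /hph/awj): {"b":[90,58,99,77,30],"hph":{"swx":20},"vqj":[46,29],"vr":{"h":20,"ir":56,"vtx":7}}
After op 3 (add /vqj/2 54): {"b":[90,58,99,77,30],"hph":{"swx":20},"vqj":[46,29,54],"vr":{"h":20,"ir":56,"vtx":7}}
After op 4 (replace /hph 3): {"b":[90,58,99,77,30],"hph":3,"vqj":[46,29,54],"vr":{"h":20,"ir":56,"vtx":7}}
After op 5 (add /l 93): {"b":[90,58,99,77,30],"hph":3,"l":93,"vqj":[46,29,54],"vr":{"h":20,"ir":56,"vtx":7}}
After op 6 (add /vqj/1 82): {"b":[90,58,99,77,30],"hph":3,"l":93,"vqj":[46,82,29,54],"vr":{"h":20,"ir":56,"vtx":7}}
After op 7 (replace /l 69): {"b":[90,58,99,77,30],"hph":3,"l":69,"vqj":[46,82,29,54],"vr":{"h":20,"ir":56,"vtx":7}}
After op 8 (replace /b/0 18): {"b":[18,58,99,77,30],"hph":3,"l":69,"vqj":[46,82,29,54],"vr":{"h":20,"ir":56,"vtx":7}}
After op 9 (replace /vr/vtx 33): {"b":[18,58,99,77,30],"hph":3,"l":69,"vqj":[46,82,29,54],"vr":{"h":20,"ir":56,"vtx":33}}
After op 10 (add /b/5 99): {"b":[18,58,99,77,30,99],"hph":3,"l":69,"vqj":[46,82,29,54],"vr":{"h":20,"ir":56,"vtx":33}}
After op 11 (replace /b 48): {"b":48,"hph":3,"l":69,"vqj":[46,82,29,54],"vr":{"h":20,"ir":56,"vtx":33}}
After op 12 (add /vr/buj 42): {"b":48,"hph":3,"l":69,"vqj":[46,82,29,54],"vr":{"buj":42,"h":20,"ir":56,"vtx":33}}
After op 13 (add /vqj/2 28): {"b":48,"hph":3,"l":69,"vqj":[46,82,28,29,54],"vr":{"buj":42,"h":20,"ir":56,"vtx":33}}
After op 14 (replace /vr/ir 25): {"b":48,"hph":3,"l":69,"vqj":[46,82,28,29,54],"vr":{"buj":42,"h":20,"ir":25,"vtx":33}}
After op 15 (replace /vr/vtx 47): {"b":48,"hph":3,"l":69,"vqj":[46,82,28,29,54],"vr":{"buj":42,"h":20,"ir":25,"vtx":47}}
After op 16 (add /vr/ye 36): {"b":48,"hph":3,"l":69,"vqj":[46,82,28,29,54],"vr":{"buj":42,"h":20,"ir":25,"vtx":47,"ye":36}}
After op 17 (remove /vqj/4): {"b":48,"hph":3,"l":69,"vqj":[46,82,28,29],"vr":{"buj":42,"h":20,"ir":25,"vtx":47,"ye":36}}
After op 18 (remove /vr/ir): {"b":48,"hph":3,"l":69,"vqj":[46,82,28,29],"vr":{"buj":42,"h":20,"vtx":47,"ye":36}}
After op 19 (add /vr/xyh 34): {"b":48,"hph":3,"l":69,"vqj":[46,82,28,29],"vr":{"buj":42,"h":20,"vtx":47,"xyh":34,"ye":36}}
After op 20 (remove /b): {"hph":3,"l":69,"vqj":[46,82,28,29],"vr":{"buj":42,"h":20,"vtx":47,"xyh":34,"ye":36}}
After op 21 (replace /l 33): {"hph":3,"l":33,"vqj":[46,82,28,29],"vr":{"buj":42,"h":20,"vtx":47,"xyh":34,"ye":36}}
After op 22 (add /vr/oxi 45): {"hph":3,"l":33,"vqj":[46,82,28,29],"vr":{"buj":42,"h":20,"oxi":45,"vtx":47,"xyh":34,"ye":36}}
Size at path /vr: 6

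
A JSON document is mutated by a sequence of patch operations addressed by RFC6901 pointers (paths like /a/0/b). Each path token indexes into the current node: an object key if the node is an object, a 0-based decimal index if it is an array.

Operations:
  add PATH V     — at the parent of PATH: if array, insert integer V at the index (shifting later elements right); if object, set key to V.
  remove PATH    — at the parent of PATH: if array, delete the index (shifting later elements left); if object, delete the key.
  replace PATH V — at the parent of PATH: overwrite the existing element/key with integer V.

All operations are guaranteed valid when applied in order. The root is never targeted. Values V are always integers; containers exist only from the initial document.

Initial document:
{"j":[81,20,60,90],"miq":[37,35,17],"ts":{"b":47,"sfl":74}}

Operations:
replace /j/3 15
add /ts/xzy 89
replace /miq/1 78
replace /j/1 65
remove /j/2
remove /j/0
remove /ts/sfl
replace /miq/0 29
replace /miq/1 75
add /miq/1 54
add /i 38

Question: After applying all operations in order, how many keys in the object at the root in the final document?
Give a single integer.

After op 1 (replace /j/3 15): {"j":[81,20,60,15],"miq":[37,35,17],"ts":{"b":47,"sfl":74}}
After op 2 (add /ts/xzy 89): {"j":[81,20,60,15],"miq":[37,35,17],"ts":{"b":47,"sfl":74,"xzy":89}}
After op 3 (replace /miq/1 78): {"j":[81,20,60,15],"miq":[37,78,17],"ts":{"b":47,"sfl":74,"xzy":89}}
After op 4 (replace /j/1 65): {"j":[81,65,60,15],"miq":[37,78,17],"ts":{"b":47,"sfl":74,"xzy":89}}
After op 5 (remove /j/2): {"j":[81,65,15],"miq":[37,78,17],"ts":{"b":47,"sfl":74,"xzy":89}}
After op 6 (remove /j/0): {"j":[65,15],"miq":[37,78,17],"ts":{"b":47,"sfl":74,"xzy":89}}
After op 7 (remove /ts/sfl): {"j":[65,15],"miq":[37,78,17],"ts":{"b":47,"xzy":89}}
After op 8 (replace /miq/0 29): {"j":[65,15],"miq":[29,78,17],"ts":{"b":47,"xzy":89}}
After op 9 (replace /miq/1 75): {"j":[65,15],"miq":[29,75,17],"ts":{"b":47,"xzy":89}}
After op 10 (add /miq/1 54): {"j":[65,15],"miq":[29,54,75,17],"ts":{"b":47,"xzy":89}}
After op 11 (add /i 38): {"i":38,"j":[65,15],"miq":[29,54,75,17],"ts":{"b":47,"xzy":89}}
Size at the root: 4

Answer: 4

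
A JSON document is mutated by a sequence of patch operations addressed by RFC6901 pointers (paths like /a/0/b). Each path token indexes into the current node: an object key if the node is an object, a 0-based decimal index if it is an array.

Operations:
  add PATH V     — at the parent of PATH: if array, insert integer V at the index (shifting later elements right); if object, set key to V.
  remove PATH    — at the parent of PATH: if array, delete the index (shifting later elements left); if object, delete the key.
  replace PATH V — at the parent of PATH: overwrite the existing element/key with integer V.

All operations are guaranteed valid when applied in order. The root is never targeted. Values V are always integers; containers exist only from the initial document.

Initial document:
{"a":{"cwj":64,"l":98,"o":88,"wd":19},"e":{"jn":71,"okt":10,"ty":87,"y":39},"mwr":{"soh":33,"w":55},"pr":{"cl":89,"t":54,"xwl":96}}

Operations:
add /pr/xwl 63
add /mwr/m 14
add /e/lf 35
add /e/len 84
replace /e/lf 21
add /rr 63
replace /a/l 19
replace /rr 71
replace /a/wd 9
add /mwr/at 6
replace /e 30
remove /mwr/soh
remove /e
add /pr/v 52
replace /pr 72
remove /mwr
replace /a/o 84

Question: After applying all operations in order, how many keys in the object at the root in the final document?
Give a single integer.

Answer: 3

Derivation:
After op 1 (add /pr/xwl 63): {"a":{"cwj":64,"l":98,"o":88,"wd":19},"e":{"jn":71,"okt":10,"ty":87,"y":39},"mwr":{"soh":33,"w":55},"pr":{"cl":89,"t":54,"xwl":63}}
After op 2 (add /mwr/m 14): {"a":{"cwj":64,"l":98,"o":88,"wd":19},"e":{"jn":71,"okt":10,"ty":87,"y":39},"mwr":{"m":14,"soh":33,"w":55},"pr":{"cl":89,"t":54,"xwl":63}}
After op 3 (add /e/lf 35): {"a":{"cwj":64,"l":98,"o":88,"wd":19},"e":{"jn":71,"lf":35,"okt":10,"ty":87,"y":39},"mwr":{"m":14,"soh":33,"w":55},"pr":{"cl":89,"t":54,"xwl":63}}
After op 4 (add /e/len 84): {"a":{"cwj":64,"l":98,"o":88,"wd":19},"e":{"jn":71,"len":84,"lf":35,"okt":10,"ty":87,"y":39},"mwr":{"m":14,"soh":33,"w":55},"pr":{"cl":89,"t":54,"xwl":63}}
After op 5 (replace /e/lf 21): {"a":{"cwj":64,"l":98,"o":88,"wd":19},"e":{"jn":71,"len":84,"lf":21,"okt":10,"ty":87,"y":39},"mwr":{"m":14,"soh":33,"w":55},"pr":{"cl":89,"t":54,"xwl":63}}
After op 6 (add /rr 63): {"a":{"cwj":64,"l":98,"o":88,"wd":19},"e":{"jn":71,"len":84,"lf":21,"okt":10,"ty":87,"y":39},"mwr":{"m":14,"soh":33,"w":55},"pr":{"cl":89,"t":54,"xwl":63},"rr":63}
After op 7 (replace /a/l 19): {"a":{"cwj":64,"l":19,"o":88,"wd":19},"e":{"jn":71,"len":84,"lf":21,"okt":10,"ty":87,"y":39},"mwr":{"m":14,"soh":33,"w":55},"pr":{"cl":89,"t":54,"xwl":63},"rr":63}
After op 8 (replace /rr 71): {"a":{"cwj":64,"l":19,"o":88,"wd":19},"e":{"jn":71,"len":84,"lf":21,"okt":10,"ty":87,"y":39},"mwr":{"m":14,"soh":33,"w":55},"pr":{"cl":89,"t":54,"xwl":63},"rr":71}
After op 9 (replace /a/wd 9): {"a":{"cwj":64,"l":19,"o":88,"wd":9},"e":{"jn":71,"len":84,"lf":21,"okt":10,"ty":87,"y":39},"mwr":{"m":14,"soh":33,"w":55},"pr":{"cl":89,"t":54,"xwl":63},"rr":71}
After op 10 (add /mwr/at 6): {"a":{"cwj":64,"l":19,"o":88,"wd":9},"e":{"jn":71,"len":84,"lf":21,"okt":10,"ty":87,"y":39},"mwr":{"at":6,"m":14,"soh":33,"w":55},"pr":{"cl":89,"t":54,"xwl":63},"rr":71}
After op 11 (replace /e 30): {"a":{"cwj":64,"l":19,"o":88,"wd":9},"e":30,"mwr":{"at":6,"m":14,"soh":33,"w":55},"pr":{"cl":89,"t":54,"xwl":63},"rr":71}
After op 12 (remove /mwr/soh): {"a":{"cwj":64,"l":19,"o":88,"wd":9},"e":30,"mwr":{"at":6,"m":14,"w":55},"pr":{"cl":89,"t":54,"xwl":63},"rr":71}
After op 13 (remove /e): {"a":{"cwj":64,"l":19,"o":88,"wd":9},"mwr":{"at":6,"m":14,"w":55},"pr":{"cl":89,"t":54,"xwl":63},"rr":71}
After op 14 (add /pr/v 52): {"a":{"cwj":64,"l":19,"o":88,"wd":9},"mwr":{"at":6,"m":14,"w":55},"pr":{"cl":89,"t":54,"v":52,"xwl":63},"rr":71}
After op 15 (replace /pr 72): {"a":{"cwj":64,"l":19,"o":88,"wd":9},"mwr":{"at":6,"m":14,"w":55},"pr":72,"rr":71}
After op 16 (remove /mwr): {"a":{"cwj":64,"l":19,"o":88,"wd":9},"pr":72,"rr":71}
After op 17 (replace /a/o 84): {"a":{"cwj":64,"l":19,"o":84,"wd":9},"pr":72,"rr":71}
Size at the root: 3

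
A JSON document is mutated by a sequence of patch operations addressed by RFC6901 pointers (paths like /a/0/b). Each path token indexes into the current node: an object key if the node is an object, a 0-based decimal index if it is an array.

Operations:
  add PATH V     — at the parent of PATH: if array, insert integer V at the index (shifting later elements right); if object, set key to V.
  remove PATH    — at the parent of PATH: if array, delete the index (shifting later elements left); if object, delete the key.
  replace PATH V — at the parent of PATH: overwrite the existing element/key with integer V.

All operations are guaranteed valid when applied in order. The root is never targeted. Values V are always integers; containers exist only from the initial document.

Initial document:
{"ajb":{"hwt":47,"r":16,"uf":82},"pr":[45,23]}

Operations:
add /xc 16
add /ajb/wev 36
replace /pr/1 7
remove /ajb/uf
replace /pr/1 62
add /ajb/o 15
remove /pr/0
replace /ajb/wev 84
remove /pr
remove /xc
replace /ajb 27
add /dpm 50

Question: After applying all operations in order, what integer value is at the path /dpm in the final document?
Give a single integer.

Answer: 50

Derivation:
After op 1 (add /xc 16): {"ajb":{"hwt":47,"r":16,"uf":82},"pr":[45,23],"xc":16}
After op 2 (add /ajb/wev 36): {"ajb":{"hwt":47,"r":16,"uf":82,"wev":36},"pr":[45,23],"xc":16}
After op 3 (replace /pr/1 7): {"ajb":{"hwt":47,"r":16,"uf":82,"wev":36},"pr":[45,7],"xc":16}
After op 4 (remove /ajb/uf): {"ajb":{"hwt":47,"r":16,"wev":36},"pr":[45,7],"xc":16}
After op 5 (replace /pr/1 62): {"ajb":{"hwt":47,"r":16,"wev":36},"pr":[45,62],"xc":16}
After op 6 (add /ajb/o 15): {"ajb":{"hwt":47,"o":15,"r":16,"wev":36},"pr":[45,62],"xc":16}
After op 7 (remove /pr/0): {"ajb":{"hwt":47,"o":15,"r":16,"wev":36},"pr":[62],"xc":16}
After op 8 (replace /ajb/wev 84): {"ajb":{"hwt":47,"o":15,"r":16,"wev":84},"pr":[62],"xc":16}
After op 9 (remove /pr): {"ajb":{"hwt":47,"o":15,"r":16,"wev":84},"xc":16}
After op 10 (remove /xc): {"ajb":{"hwt":47,"o":15,"r":16,"wev":84}}
After op 11 (replace /ajb 27): {"ajb":27}
After op 12 (add /dpm 50): {"ajb":27,"dpm":50}
Value at /dpm: 50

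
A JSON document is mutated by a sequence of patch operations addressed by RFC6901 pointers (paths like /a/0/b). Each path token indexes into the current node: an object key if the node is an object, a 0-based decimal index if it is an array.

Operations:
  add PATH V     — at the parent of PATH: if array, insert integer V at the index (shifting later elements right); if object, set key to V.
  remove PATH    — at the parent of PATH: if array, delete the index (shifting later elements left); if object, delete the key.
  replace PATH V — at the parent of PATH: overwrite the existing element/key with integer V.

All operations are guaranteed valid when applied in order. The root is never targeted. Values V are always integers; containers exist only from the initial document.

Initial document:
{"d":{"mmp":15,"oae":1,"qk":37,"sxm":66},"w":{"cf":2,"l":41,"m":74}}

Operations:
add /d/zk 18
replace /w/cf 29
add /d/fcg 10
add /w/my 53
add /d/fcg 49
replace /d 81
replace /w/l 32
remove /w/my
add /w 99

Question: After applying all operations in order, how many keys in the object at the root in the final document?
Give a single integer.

After op 1 (add /d/zk 18): {"d":{"mmp":15,"oae":1,"qk":37,"sxm":66,"zk":18},"w":{"cf":2,"l":41,"m":74}}
After op 2 (replace /w/cf 29): {"d":{"mmp":15,"oae":1,"qk":37,"sxm":66,"zk":18},"w":{"cf":29,"l":41,"m":74}}
After op 3 (add /d/fcg 10): {"d":{"fcg":10,"mmp":15,"oae":1,"qk":37,"sxm":66,"zk":18},"w":{"cf":29,"l":41,"m":74}}
After op 4 (add /w/my 53): {"d":{"fcg":10,"mmp":15,"oae":1,"qk":37,"sxm":66,"zk":18},"w":{"cf":29,"l":41,"m":74,"my":53}}
After op 5 (add /d/fcg 49): {"d":{"fcg":49,"mmp":15,"oae":1,"qk":37,"sxm":66,"zk":18},"w":{"cf":29,"l":41,"m":74,"my":53}}
After op 6 (replace /d 81): {"d":81,"w":{"cf":29,"l":41,"m":74,"my":53}}
After op 7 (replace /w/l 32): {"d":81,"w":{"cf":29,"l":32,"m":74,"my":53}}
After op 8 (remove /w/my): {"d":81,"w":{"cf":29,"l":32,"m":74}}
After op 9 (add /w 99): {"d":81,"w":99}
Size at the root: 2

Answer: 2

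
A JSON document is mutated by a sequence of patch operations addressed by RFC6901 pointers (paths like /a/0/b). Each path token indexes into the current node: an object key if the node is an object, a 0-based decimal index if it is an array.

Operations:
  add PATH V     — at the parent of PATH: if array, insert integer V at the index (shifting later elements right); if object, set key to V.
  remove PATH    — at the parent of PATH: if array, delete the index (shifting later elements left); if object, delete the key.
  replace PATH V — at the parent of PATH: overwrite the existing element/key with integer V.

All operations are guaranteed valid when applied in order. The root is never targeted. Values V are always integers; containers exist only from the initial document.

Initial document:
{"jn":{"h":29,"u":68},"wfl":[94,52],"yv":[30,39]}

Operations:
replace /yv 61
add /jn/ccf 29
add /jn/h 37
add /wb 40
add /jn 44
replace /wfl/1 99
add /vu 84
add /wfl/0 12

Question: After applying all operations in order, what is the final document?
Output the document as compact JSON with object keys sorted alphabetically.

Answer: {"jn":44,"vu":84,"wb":40,"wfl":[12,94,99],"yv":61}

Derivation:
After op 1 (replace /yv 61): {"jn":{"h":29,"u":68},"wfl":[94,52],"yv":61}
After op 2 (add /jn/ccf 29): {"jn":{"ccf":29,"h":29,"u":68},"wfl":[94,52],"yv":61}
After op 3 (add /jn/h 37): {"jn":{"ccf":29,"h":37,"u":68},"wfl":[94,52],"yv":61}
After op 4 (add /wb 40): {"jn":{"ccf":29,"h":37,"u":68},"wb":40,"wfl":[94,52],"yv":61}
After op 5 (add /jn 44): {"jn":44,"wb":40,"wfl":[94,52],"yv":61}
After op 6 (replace /wfl/1 99): {"jn":44,"wb":40,"wfl":[94,99],"yv":61}
After op 7 (add /vu 84): {"jn":44,"vu":84,"wb":40,"wfl":[94,99],"yv":61}
After op 8 (add /wfl/0 12): {"jn":44,"vu":84,"wb":40,"wfl":[12,94,99],"yv":61}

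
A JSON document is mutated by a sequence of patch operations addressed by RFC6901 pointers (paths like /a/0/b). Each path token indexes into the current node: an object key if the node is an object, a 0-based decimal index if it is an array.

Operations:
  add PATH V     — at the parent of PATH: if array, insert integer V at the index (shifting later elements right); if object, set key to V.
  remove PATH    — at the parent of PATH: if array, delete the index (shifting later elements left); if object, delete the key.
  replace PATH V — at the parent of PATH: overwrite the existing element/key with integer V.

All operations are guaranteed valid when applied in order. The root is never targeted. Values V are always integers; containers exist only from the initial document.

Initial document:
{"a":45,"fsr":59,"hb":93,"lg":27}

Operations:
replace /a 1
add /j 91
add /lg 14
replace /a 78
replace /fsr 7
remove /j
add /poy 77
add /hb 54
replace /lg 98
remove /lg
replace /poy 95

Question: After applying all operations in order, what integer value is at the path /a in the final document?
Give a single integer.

After op 1 (replace /a 1): {"a":1,"fsr":59,"hb":93,"lg":27}
After op 2 (add /j 91): {"a":1,"fsr":59,"hb":93,"j":91,"lg":27}
After op 3 (add /lg 14): {"a":1,"fsr":59,"hb":93,"j":91,"lg":14}
After op 4 (replace /a 78): {"a":78,"fsr":59,"hb":93,"j":91,"lg":14}
After op 5 (replace /fsr 7): {"a":78,"fsr":7,"hb":93,"j":91,"lg":14}
After op 6 (remove /j): {"a":78,"fsr":7,"hb":93,"lg":14}
After op 7 (add /poy 77): {"a":78,"fsr":7,"hb":93,"lg":14,"poy":77}
After op 8 (add /hb 54): {"a":78,"fsr":7,"hb":54,"lg":14,"poy":77}
After op 9 (replace /lg 98): {"a":78,"fsr":7,"hb":54,"lg":98,"poy":77}
After op 10 (remove /lg): {"a":78,"fsr":7,"hb":54,"poy":77}
After op 11 (replace /poy 95): {"a":78,"fsr":7,"hb":54,"poy":95}
Value at /a: 78

Answer: 78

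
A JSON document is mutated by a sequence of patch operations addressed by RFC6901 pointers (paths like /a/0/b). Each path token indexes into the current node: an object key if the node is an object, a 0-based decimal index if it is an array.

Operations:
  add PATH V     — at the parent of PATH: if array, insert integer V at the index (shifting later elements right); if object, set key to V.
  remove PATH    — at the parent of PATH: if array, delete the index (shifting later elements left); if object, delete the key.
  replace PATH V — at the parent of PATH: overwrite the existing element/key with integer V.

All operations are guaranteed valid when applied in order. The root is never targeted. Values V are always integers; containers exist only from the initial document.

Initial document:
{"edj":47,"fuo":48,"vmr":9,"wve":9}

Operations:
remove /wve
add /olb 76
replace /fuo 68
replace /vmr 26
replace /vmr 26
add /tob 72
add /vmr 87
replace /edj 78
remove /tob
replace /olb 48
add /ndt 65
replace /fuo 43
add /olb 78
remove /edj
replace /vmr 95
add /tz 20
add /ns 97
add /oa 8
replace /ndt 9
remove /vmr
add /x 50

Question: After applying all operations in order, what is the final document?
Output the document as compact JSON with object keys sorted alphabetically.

After op 1 (remove /wve): {"edj":47,"fuo":48,"vmr":9}
After op 2 (add /olb 76): {"edj":47,"fuo":48,"olb":76,"vmr":9}
After op 3 (replace /fuo 68): {"edj":47,"fuo":68,"olb":76,"vmr":9}
After op 4 (replace /vmr 26): {"edj":47,"fuo":68,"olb":76,"vmr":26}
After op 5 (replace /vmr 26): {"edj":47,"fuo":68,"olb":76,"vmr":26}
After op 6 (add /tob 72): {"edj":47,"fuo":68,"olb":76,"tob":72,"vmr":26}
After op 7 (add /vmr 87): {"edj":47,"fuo":68,"olb":76,"tob":72,"vmr":87}
After op 8 (replace /edj 78): {"edj":78,"fuo":68,"olb":76,"tob":72,"vmr":87}
After op 9 (remove /tob): {"edj":78,"fuo":68,"olb":76,"vmr":87}
After op 10 (replace /olb 48): {"edj":78,"fuo":68,"olb":48,"vmr":87}
After op 11 (add /ndt 65): {"edj":78,"fuo":68,"ndt":65,"olb":48,"vmr":87}
After op 12 (replace /fuo 43): {"edj":78,"fuo":43,"ndt":65,"olb":48,"vmr":87}
After op 13 (add /olb 78): {"edj":78,"fuo":43,"ndt":65,"olb":78,"vmr":87}
After op 14 (remove /edj): {"fuo":43,"ndt":65,"olb":78,"vmr":87}
After op 15 (replace /vmr 95): {"fuo":43,"ndt":65,"olb":78,"vmr":95}
After op 16 (add /tz 20): {"fuo":43,"ndt":65,"olb":78,"tz":20,"vmr":95}
After op 17 (add /ns 97): {"fuo":43,"ndt":65,"ns":97,"olb":78,"tz":20,"vmr":95}
After op 18 (add /oa 8): {"fuo":43,"ndt":65,"ns":97,"oa":8,"olb":78,"tz":20,"vmr":95}
After op 19 (replace /ndt 9): {"fuo":43,"ndt":9,"ns":97,"oa":8,"olb":78,"tz":20,"vmr":95}
After op 20 (remove /vmr): {"fuo":43,"ndt":9,"ns":97,"oa":8,"olb":78,"tz":20}
After op 21 (add /x 50): {"fuo":43,"ndt":9,"ns":97,"oa":8,"olb":78,"tz":20,"x":50}

Answer: {"fuo":43,"ndt":9,"ns":97,"oa":8,"olb":78,"tz":20,"x":50}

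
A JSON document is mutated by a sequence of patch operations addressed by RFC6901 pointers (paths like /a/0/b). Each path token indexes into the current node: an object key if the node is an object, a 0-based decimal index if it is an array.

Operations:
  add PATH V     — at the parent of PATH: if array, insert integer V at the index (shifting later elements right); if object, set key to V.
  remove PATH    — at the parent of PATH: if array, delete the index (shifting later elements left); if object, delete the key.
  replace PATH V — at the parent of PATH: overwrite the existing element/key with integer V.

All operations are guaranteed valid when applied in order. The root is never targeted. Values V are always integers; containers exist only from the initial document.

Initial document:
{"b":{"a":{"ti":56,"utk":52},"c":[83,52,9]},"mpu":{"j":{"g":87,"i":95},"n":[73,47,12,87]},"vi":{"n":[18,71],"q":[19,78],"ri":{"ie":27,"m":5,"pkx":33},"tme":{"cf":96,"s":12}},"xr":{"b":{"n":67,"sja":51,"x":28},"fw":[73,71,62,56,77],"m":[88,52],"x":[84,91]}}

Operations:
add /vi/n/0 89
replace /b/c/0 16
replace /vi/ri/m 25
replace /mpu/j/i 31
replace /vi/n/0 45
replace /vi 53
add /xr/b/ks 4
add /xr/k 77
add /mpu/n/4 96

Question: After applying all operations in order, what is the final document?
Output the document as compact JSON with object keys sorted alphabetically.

After op 1 (add /vi/n/0 89): {"b":{"a":{"ti":56,"utk":52},"c":[83,52,9]},"mpu":{"j":{"g":87,"i":95},"n":[73,47,12,87]},"vi":{"n":[89,18,71],"q":[19,78],"ri":{"ie":27,"m":5,"pkx":33},"tme":{"cf":96,"s":12}},"xr":{"b":{"n":67,"sja":51,"x":28},"fw":[73,71,62,56,77],"m":[88,52],"x":[84,91]}}
After op 2 (replace /b/c/0 16): {"b":{"a":{"ti":56,"utk":52},"c":[16,52,9]},"mpu":{"j":{"g":87,"i":95},"n":[73,47,12,87]},"vi":{"n":[89,18,71],"q":[19,78],"ri":{"ie":27,"m":5,"pkx":33},"tme":{"cf":96,"s":12}},"xr":{"b":{"n":67,"sja":51,"x":28},"fw":[73,71,62,56,77],"m":[88,52],"x":[84,91]}}
After op 3 (replace /vi/ri/m 25): {"b":{"a":{"ti":56,"utk":52},"c":[16,52,9]},"mpu":{"j":{"g":87,"i":95},"n":[73,47,12,87]},"vi":{"n":[89,18,71],"q":[19,78],"ri":{"ie":27,"m":25,"pkx":33},"tme":{"cf":96,"s":12}},"xr":{"b":{"n":67,"sja":51,"x":28},"fw":[73,71,62,56,77],"m":[88,52],"x":[84,91]}}
After op 4 (replace /mpu/j/i 31): {"b":{"a":{"ti":56,"utk":52},"c":[16,52,9]},"mpu":{"j":{"g":87,"i":31},"n":[73,47,12,87]},"vi":{"n":[89,18,71],"q":[19,78],"ri":{"ie":27,"m":25,"pkx":33},"tme":{"cf":96,"s":12}},"xr":{"b":{"n":67,"sja":51,"x":28},"fw":[73,71,62,56,77],"m":[88,52],"x":[84,91]}}
After op 5 (replace /vi/n/0 45): {"b":{"a":{"ti":56,"utk":52},"c":[16,52,9]},"mpu":{"j":{"g":87,"i":31},"n":[73,47,12,87]},"vi":{"n":[45,18,71],"q":[19,78],"ri":{"ie":27,"m":25,"pkx":33},"tme":{"cf":96,"s":12}},"xr":{"b":{"n":67,"sja":51,"x":28},"fw":[73,71,62,56,77],"m":[88,52],"x":[84,91]}}
After op 6 (replace /vi 53): {"b":{"a":{"ti":56,"utk":52},"c":[16,52,9]},"mpu":{"j":{"g":87,"i":31},"n":[73,47,12,87]},"vi":53,"xr":{"b":{"n":67,"sja":51,"x":28},"fw":[73,71,62,56,77],"m":[88,52],"x":[84,91]}}
After op 7 (add /xr/b/ks 4): {"b":{"a":{"ti":56,"utk":52},"c":[16,52,9]},"mpu":{"j":{"g":87,"i":31},"n":[73,47,12,87]},"vi":53,"xr":{"b":{"ks":4,"n":67,"sja":51,"x":28},"fw":[73,71,62,56,77],"m":[88,52],"x":[84,91]}}
After op 8 (add /xr/k 77): {"b":{"a":{"ti":56,"utk":52},"c":[16,52,9]},"mpu":{"j":{"g":87,"i":31},"n":[73,47,12,87]},"vi":53,"xr":{"b":{"ks":4,"n":67,"sja":51,"x":28},"fw":[73,71,62,56,77],"k":77,"m":[88,52],"x":[84,91]}}
After op 9 (add /mpu/n/4 96): {"b":{"a":{"ti":56,"utk":52},"c":[16,52,9]},"mpu":{"j":{"g":87,"i":31},"n":[73,47,12,87,96]},"vi":53,"xr":{"b":{"ks":4,"n":67,"sja":51,"x":28},"fw":[73,71,62,56,77],"k":77,"m":[88,52],"x":[84,91]}}

Answer: {"b":{"a":{"ti":56,"utk":52},"c":[16,52,9]},"mpu":{"j":{"g":87,"i":31},"n":[73,47,12,87,96]},"vi":53,"xr":{"b":{"ks":4,"n":67,"sja":51,"x":28},"fw":[73,71,62,56,77],"k":77,"m":[88,52],"x":[84,91]}}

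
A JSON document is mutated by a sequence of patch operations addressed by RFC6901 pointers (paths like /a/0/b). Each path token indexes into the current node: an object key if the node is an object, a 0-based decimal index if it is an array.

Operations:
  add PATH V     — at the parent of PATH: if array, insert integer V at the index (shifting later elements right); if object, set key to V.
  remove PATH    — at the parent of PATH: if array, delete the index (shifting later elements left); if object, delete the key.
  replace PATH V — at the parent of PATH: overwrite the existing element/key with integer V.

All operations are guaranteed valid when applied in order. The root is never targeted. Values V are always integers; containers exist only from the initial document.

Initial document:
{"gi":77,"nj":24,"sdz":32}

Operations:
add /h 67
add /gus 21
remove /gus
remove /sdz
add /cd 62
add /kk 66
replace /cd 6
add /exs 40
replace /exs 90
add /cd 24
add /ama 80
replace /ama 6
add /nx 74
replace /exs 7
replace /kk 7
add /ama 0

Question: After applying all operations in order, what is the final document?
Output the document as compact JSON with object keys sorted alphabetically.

Answer: {"ama":0,"cd":24,"exs":7,"gi":77,"h":67,"kk":7,"nj":24,"nx":74}

Derivation:
After op 1 (add /h 67): {"gi":77,"h":67,"nj":24,"sdz":32}
After op 2 (add /gus 21): {"gi":77,"gus":21,"h":67,"nj":24,"sdz":32}
After op 3 (remove /gus): {"gi":77,"h":67,"nj":24,"sdz":32}
After op 4 (remove /sdz): {"gi":77,"h":67,"nj":24}
After op 5 (add /cd 62): {"cd":62,"gi":77,"h":67,"nj":24}
After op 6 (add /kk 66): {"cd":62,"gi":77,"h":67,"kk":66,"nj":24}
After op 7 (replace /cd 6): {"cd":6,"gi":77,"h":67,"kk":66,"nj":24}
After op 8 (add /exs 40): {"cd":6,"exs":40,"gi":77,"h":67,"kk":66,"nj":24}
After op 9 (replace /exs 90): {"cd":6,"exs":90,"gi":77,"h":67,"kk":66,"nj":24}
After op 10 (add /cd 24): {"cd":24,"exs":90,"gi":77,"h":67,"kk":66,"nj":24}
After op 11 (add /ama 80): {"ama":80,"cd":24,"exs":90,"gi":77,"h":67,"kk":66,"nj":24}
After op 12 (replace /ama 6): {"ama":6,"cd":24,"exs":90,"gi":77,"h":67,"kk":66,"nj":24}
After op 13 (add /nx 74): {"ama":6,"cd":24,"exs":90,"gi":77,"h":67,"kk":66,"nj":24,"nx":74}
After op 14 (replace /exs 7): {"ama":6,"cd":24,"exs":7,"gi":77,"h":67,"kk":66,"nj":24,"nx":74}
After op 15 (replace /kk 7): {"ama":6,"cd":24,"exs":7,"gi":77,"h":67,"kk":7,"nj":24,"nx":74}
After op 16 (add /ama 0): {"ama":0,"cd":24,"exs":7,"gi":77,"h":67,"kk":7,"nj":24,"nx":74}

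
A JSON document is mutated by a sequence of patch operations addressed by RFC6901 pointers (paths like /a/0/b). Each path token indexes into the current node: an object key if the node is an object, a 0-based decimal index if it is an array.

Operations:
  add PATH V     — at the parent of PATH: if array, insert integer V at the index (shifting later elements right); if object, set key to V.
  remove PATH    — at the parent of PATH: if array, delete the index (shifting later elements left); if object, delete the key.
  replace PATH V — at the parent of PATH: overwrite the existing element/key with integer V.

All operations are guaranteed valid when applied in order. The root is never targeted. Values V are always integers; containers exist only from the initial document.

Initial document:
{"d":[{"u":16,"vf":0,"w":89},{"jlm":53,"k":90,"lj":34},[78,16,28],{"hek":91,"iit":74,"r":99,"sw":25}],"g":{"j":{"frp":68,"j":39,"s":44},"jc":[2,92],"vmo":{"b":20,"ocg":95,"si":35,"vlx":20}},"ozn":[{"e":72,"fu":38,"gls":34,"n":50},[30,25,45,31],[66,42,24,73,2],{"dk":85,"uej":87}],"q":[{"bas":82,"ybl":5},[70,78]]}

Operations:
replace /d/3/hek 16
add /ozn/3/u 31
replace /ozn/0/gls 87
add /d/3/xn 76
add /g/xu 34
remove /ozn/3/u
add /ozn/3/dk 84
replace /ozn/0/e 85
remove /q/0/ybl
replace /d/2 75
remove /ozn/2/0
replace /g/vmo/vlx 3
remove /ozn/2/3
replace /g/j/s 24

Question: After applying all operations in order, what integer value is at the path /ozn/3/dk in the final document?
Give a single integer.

After op 1 (replace /d/3/hek 16): {"d":[{"u":16,"vf":0,"w":89},{"jlm":53,"k":90,"lj":34},[78,16,28],{"hek":16,"iit":74,"r":99,"sw":25}],"g":{"j":{"frp":68,"j":39,"s":44},"jc":[2,92],"vmo":{"b":20,"ocg":95,"si":35,"vlx":20}},"ozn":[{"e":72,"fu":38,"gls":34,"n":50},[30,25,45,31],[66,42,24,73,2],{"dk":85,"uej":87}],"q":[{"bas":82,"ybl":5},[70,78]]}
After op 2 (add /ozn/3/u 31): {"d":[{"u":16,"vf":0,"w":89},{"jlm":53,"k":90,"lj":34},[78,16,28],{"hek":16,"iit":74,"r":99,"sw":25}],"g":{"j":{"frp":68,"j":39,"s":44},"jc":[2,92],"vmo":{"b":20,"ocg":95,"si":35,"vlx":20}},"ozn":[{"e":72,"fu":38,"gls":34,"n":50},[30,25,45,31],[66,42,24,73,2],{"dk":85,"u":31,"uej":87}],"q":[{"bas":82,"ybl":5},[70,78]]}
After op 3 (replace /ozn/0/gls 87): {"d":[{"u":16,"vf":0,"w":89},{"jlm":53,"k":90,"lj":34},[78,16,28],{"hek":16,"iit":74,"r":99,"sw":25}],"g":{"j":{"frp":68,"j":39,"s":44},"jc":[2,92],"vmo":{"b":20,"ocg":95,"si":35,"vlx":20}},"ozn":[{"e":72,"fu":38,"gls":87,"n":50},[30,25,45,31],[66,42,24,73,2],{"dk":85,"u":31,"uej":87}],"q":[{"bas":82,"ybl":5},[70,78]]}
After op 4 (add /d/3/xn 76): {"d":[{"u":16,"vf":0,"w":89},{"jlm":53,"k":90,"lj":34},[78,16,28],{"hek":16,"iit":74,"r":99,"sw":25,"xn":76}],"g":{"j":{"frp":68,"j":39,"s":44},"jc":[2,92],"vmo":{"b":20,"ocg":95,"si":35,"vlx":20}},"ozn":[{"e":72,"fu":38,"gls":87,"n":50},[30,25,45,31],[66,42,24,73,2],{"dk":85,"u":31,"uej":87}],"q":[{"bas":82,"ybl":5},[70,78]]}
After op 5 (add /g/xu 34): {"d":[{"u":16,"vf":0,"w":89},{"jlm":53,"k":90,"lj":34},[78,16,28],{"hek":16,"iit":74,"r":99,"sw":25,"xn":76}],"g":{"j":{"frp":68,"j":39,"s":44},"jc":[2,92],"vmo":{"b":20,"ocg":95,"si":35,"vlx":20},"xu":34},"ozn":[{"e":72,"fu":38,"gls":87,"n":50},[30,25,45,31],[66,42,24,73,2],{"dk":85,"u":31,"uej":87}],"q":[{"bas":82,"ybl":5},[70,78]]}
After op 6 (remove /ozn/3/u): {"d":[{"u":16,"vf":0,"w":89},{"jlm":53,"k":90,"lj":34},[78,16,28],{"hek":16,"iit":74,"r":99,"sw":25,"xn":76}],"g":{"j":{"frp":68,"j":39,"s":44},"jc":[2,92],"vmo":{"b":20,"ocg":95,"si":35,"vlx":20},"xu":34},"ozn":[{"e":72,"fu":38,"gls":87,"n":50},[30,25,45,31],[66,42,24,73,2],{"dk":85,"uej":87}],"q":[{"bas":82,"ybl":5},[70,78]]}
After op 7 (add /ozn/3/dk 84): {"d":[{"u":16,"vf":0,"w":89},{"jlm":53,"k":90,"lj":34},[78,16,28],{"hek":16,"iit":74,"r":99,"sw":25,"xn":76}],"g":{"j":{"frp":68,"j":39,"s":44},"jc":[2,92],"vmo":{"b":20,"ocg":95,"si":35,"vlx":20},"xu":34},"ozn":[{"e":72,"fu":38,"gls":87,"n":50},[30,25,45,31],[66,42,24,73,2],{"dk":84,"uej":87}],"q":[{"bas":82,"ybl":5},[70,78]]}
After op 8 (replace /ozn/0/e 85): {"d":[{"u":16,"vf":0,"w":89},{"jlm":53,"k":90,"lj":34},[78,16,28],{"hek":16,"iit":74,"r":99,"sw":25,"xn":76}],"g":{"j":{"frp":68,"j":39,"s":44},"jc":[2,92],"vmo":{"b":20,"ocg":95,"si":35,"vlx":20},"xu":34},"ozn":[{"e":85,"fu":38,"gls":87,"n":50},[30,25,45,31],[66,42,24,73,2],{"dk":84,"uej":87}],"q":[{"bas":82,"ybl":5},[70,78]]}
After op 9 (remove /q/0/ybl): {"d":[{"u":16,"vf":0,"w":89},{"jlm":53,"k":90,"lj":34},[78,16,28],{"hek":16,"iit":74,"r":99,"sw":25,"xn":76}],"g":{"j":{"frp":68,"j":39,"s":44},"jc":[2,92],"vmo":{"b":20,"ocg":95,"si":35,"vlx":20},"xu":34},"ozn":[{"e":85,"fu":38,"gls":87,"n":50},[30,25,45,31],[66,42,24,73,2],{"dk":84,"uej":87}],"q":[{"bas":82},[70,78]]}
After op 10 (replace /d/2 75): {"d":[{"u":16,"vf":0,"w":89},{"jlm":53,"k":90,"lj":34},75,{"hek":16,"iit":74,"r":99,"sw":25,"xn":76}],"g":{"j":{"frp":68,"j":39,"s":44},"jc":[2,92],"vmo":{"b":20,"ocg":95,"si":35,"vlx":20},"xu":34},"ozn":[{"e":85,"fu":38,"gls":87,"n":50},[30,25,45,31],[66,42,24,73,2],{"dk":84,"uej":87}],"q":[{"bas":82},[70,78]]}
After op 11 (remove /ozn/2/0): {"d":[{"u":16,"vf":0,"w":89},{"jlm":53,"k":90,"lj":34},75,{"hek":16,"iit":74,"r":99,"sw":25,"xn":76}],"g":{"j":{"frp":68,"j":39,"s":44},"jc":[2,92],"vmo":{"b":20,"ocg":95,"si":35,"vlx":20},"xu":34},"ozn":[{"e":85,"fu":38,"gls":87,"n":50},[30,25,45,31],[42,24,73,2],{"dk":84,"uej":87}],"q":[{"bas":82},[70,78]]}
After op 12 (replace /g/vmo/vlx 3): {"d":[{"u":16,"vf":0,"w":89},{"jlm":53,"k":90,"lj":34},75,{"hek":16,"iit":74,"r":99,"sw":25,"xn":76}],"g":{"j":{"frp":68,"j":39,"s":44},"jc":[2,92],"vmo":{"b":20,"ocg":95,"si":35,"vlx":3},"xu":34},"ozn":[{"e":85,"fu":38,"gls":87,"n":50},[30,25,45,31],[42,24,73,2],{"dk":84,"uej":87}],"q":[{"bas":82},[70,78]]}
After op 13 (remove /ozn/2/3): {"d":[{"u":16,"vf":0,"w":89},{"jlm":53,"k":90,"lj":34},75,{"hek":16,"iit":74,"r":99,"sw":25,"xn":76}],"g":{"j":{"frp":68,"j":39,"s":44},"jc":[2,92],"vmo":{"b":20,"ocg":95,"si":35,"vlx":3},"xu":34},"ozn":[{"e":85,"fu":38,"gls":87,"n":50},[30,25,45,31],[42,24,73],{"dk":84,"uej":87}],"q":[{"bas":82},[70,78]]}
After op 14 (replace /g/j/s 24): {"d":[{"u":16,"vf":0,"w":89},{"jlm":53,"k":90,"lj":34},75,{"hek":16,"iit":74,"r":99,"sw":25,"xn":76}],"g":{"j":{"frp":68,"j":39,"s":24},"jc":[2,92],"vmo":{"b":20,"ocg":95,"si":35,"vlx":3},"xu":34},"ozn":[{"e":85,"fu":38,"gls":87,"n":50},[30,25,45,31],[42,24,73],{"dk":84,"uej":87}],"q":[{"bas":82},[70,78]]}
Value at /ozn/3/dk: 84

Answer: 84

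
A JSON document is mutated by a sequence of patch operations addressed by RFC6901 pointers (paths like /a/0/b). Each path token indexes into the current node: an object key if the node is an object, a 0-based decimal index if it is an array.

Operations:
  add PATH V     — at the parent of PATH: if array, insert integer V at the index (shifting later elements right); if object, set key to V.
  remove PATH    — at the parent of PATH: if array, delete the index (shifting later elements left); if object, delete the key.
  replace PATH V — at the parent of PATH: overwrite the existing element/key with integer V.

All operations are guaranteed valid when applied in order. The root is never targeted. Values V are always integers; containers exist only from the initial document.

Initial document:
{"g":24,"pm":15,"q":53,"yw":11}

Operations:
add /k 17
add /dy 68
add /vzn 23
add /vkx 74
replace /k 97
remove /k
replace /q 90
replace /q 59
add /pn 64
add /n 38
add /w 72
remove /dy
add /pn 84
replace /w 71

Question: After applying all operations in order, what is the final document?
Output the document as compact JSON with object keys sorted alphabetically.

Answer: {"g":24,"n":38,"pm":15,"pn":84,"q":59,"vkx":74,"vzn":23,"w":71,"yw":11}

Derivation:
After op 1 (add /k 17): {"g":24,"k":17,"pm":15,"q":53,"yw":11}
After op 2 (add /dy 68): {"dy":68,"g":24,"k":17,"pm":15,"q":53,"yw":11}
After op 3 (add /vzn 23): {"dy":68,"g":24,"k":17,"pm":15,"q":53,"vzn":23,"yw":11}
After op 4 (add /vkx 74): {"dy":68,"g":24,"k":17,"pm":15,"q":53,"vkx":74,"vzn":23,"yw":11}
After op 5 (replace /k 97): {"dy":68,"g":24,"k":97,"pm":15,"q":53,"vkx":74,"vzn":23,"yw":11}
After op 6 (remove /k): {"dy":68,"g":24,"pm":15,"q":53,"vkx":74,"vzn":23,"yw":11}
After op 7 (replace /q 90): {"dy":68,"g":24,"pm":15,"q":90,"vkx":74,"vzn":23,"yw":11}
After op 8 (replace /q 59): {"dy":68,"g":24,"pm":15,"q":59,"vkx":74,"vzn":23,"yw":11}
After op 9 (add /pn 64): {"dy":68,"g":24,"pm":15,"pn":64,"q":59,"vkx":74,"vzn":23,"yw":11}
After op 10 (add /n 38): {"dy":68,"g":24,"n":38,"pm":15,"pn":64,"q":59,"vkx":74,"vzn":23,"yw":11}
After op 11 (add /w 72): {"dy":68,"g":24,"n":38,"pm":15,"pn":64,"q":59,"vkx":74,"vzn":23,"w":72,"yw":11}
After op 12 (remove /dy): {"g":24,"n":38,"pm":15,"pn":64,"q":59,"vkx":74,"vzn":23,"w":72,"yw":11}
After op 13 (add /pn 84): {"g":24,"n":38,"pm":15,"pn":84,"q":59,"vkx":74,"vzn":23,"w":72,"yw":11}
After op 14 (replace /w 71): {"g":24,"n":38,"pm":15,"pn":84,"q":59,"vkx":74,"vzn":23,"w":71,"yw":11}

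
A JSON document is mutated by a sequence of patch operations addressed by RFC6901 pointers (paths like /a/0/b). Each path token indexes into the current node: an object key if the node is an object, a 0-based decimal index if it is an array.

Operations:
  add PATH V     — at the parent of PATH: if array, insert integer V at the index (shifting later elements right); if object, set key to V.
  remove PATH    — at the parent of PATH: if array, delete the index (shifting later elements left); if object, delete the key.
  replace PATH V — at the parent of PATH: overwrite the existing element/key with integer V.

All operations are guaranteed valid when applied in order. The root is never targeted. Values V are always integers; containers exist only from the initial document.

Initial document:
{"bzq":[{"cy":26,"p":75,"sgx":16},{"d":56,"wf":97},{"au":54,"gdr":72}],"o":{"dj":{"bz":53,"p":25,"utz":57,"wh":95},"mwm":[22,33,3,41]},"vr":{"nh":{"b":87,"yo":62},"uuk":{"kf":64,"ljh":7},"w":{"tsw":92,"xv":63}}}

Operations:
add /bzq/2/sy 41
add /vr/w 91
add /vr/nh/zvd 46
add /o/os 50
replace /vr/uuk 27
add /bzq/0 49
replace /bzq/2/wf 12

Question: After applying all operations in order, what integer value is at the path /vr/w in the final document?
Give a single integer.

After op 1 (add /bzq/2/sy 41): {"bzq":[{"cy":26,"p":75,"sgx":16},{"d":56,"wf":97},{"au":54,"gdr":72,"sy":41}],"o":{"dj":{"bz":53,"p":25,"utz":57,"wh":95},"mwm":[22,33,3,41]},"vr":{"nh":{"b":87,"yo":62},"uuk":{"kf":64,"ljh":7},"w":{"tsw":92,"xv":63}}}
After op 2 (add /vr/w 91): {"bzq":[{"cy":26,"p":75,"sgx":16},{"d":56,"wf":97},{"au":54,"gdr":72,"sy":41}],"o":{"dj":{"bz":53,"p":25,"utz":57,"wh":95},"mwm":[22,33,3,41]},"vr":{"nh":{"b":87,"yo":62},"uuk":{"kf":64,"ljh":7},"w":91}}
After op 3 (add /vr/nh/zvd 46): {"bzq":[{"cy":26,"p":75,"sgx":16},{"d":56,"wf":97},{"au":54,"gdr":72,"sy":41}],"o":{"dj":{"bz":53,"p":25,"utz":57,"wh":95},"mwm":[22,33,3,41]},"vr":{"nh":{"b":87,"yo":62,"zvd":46},"uuk":{"kf":64,"ljh":7},"w":91}}
After op 4 (add /o/os 50): {"bzq":[{"cy":26,"p":75,"sgx":16},{"d":56,"wf":97},{"au":54,"gdr":72,"sy":41}],"o":{"dj":{"bz":53,"p":25,"utz":57,"wh":95},"mwm":[22,33,3,41],"os":50},"vr":{"nh":{"b":87,"yo":62,"zvd":46},"uuk":{"kf":64,"ljh":7},"w":91}}
After op 5 (replace /vr/uuk 27): {"bzq":[{"cy":26,"p":75,"sgx":16},{"d":56,"wf":97},{"au":54,"gdr":72,"sy":41}],"o":{"dj":{"bz":53,"p":25,"utz":57,"wh":95},"mwm":[22,33,3,41],"os":50},"vr":{"nh":{"b":87,"yo":62,"zvd":46},"uuk":27,"w":91}}
After op 6 (add /bzq/0 49): {"bzq":[49,{"cy":26,"p":75,"sgx":16},{"d":56,"wf":97},{"au":54,"gdr":72,"sy":41}],"o":{"dj":{"bz":53,"p":25,"utz":57,"wh":95},"mwm":[22,33,3,41],"os":50},"vr":{"nh":{"b":87,"yo":62,"zvd":46},"uuk":27,"w":91}}
After op 7 (replace /bzq/2/wf 12): {"bzq":[49,{"cy":26,"p":75,"sgx":16},{"d":56,"wf":12},{"au":54,"gdr":72,"sy":41}],"o":{"dj":{"bz":53,"p":25,"utz":57,"wh":95},"mwm":[22,33,3,41],"os":50},"vr":{"nh":{"b":87,"yo":62,"zvd":46},"uuk":27,"w":91}}
Value at /vr/w: 91

Answer: 91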